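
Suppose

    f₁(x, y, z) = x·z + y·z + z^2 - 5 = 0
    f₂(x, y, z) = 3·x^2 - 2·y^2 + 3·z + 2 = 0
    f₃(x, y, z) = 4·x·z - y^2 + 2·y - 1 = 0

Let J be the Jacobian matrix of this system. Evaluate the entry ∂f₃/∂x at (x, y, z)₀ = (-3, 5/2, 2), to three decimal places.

8.000

∂f₃/∂x = 4·z.
At (-3, 5/2, 2) this is 8.000.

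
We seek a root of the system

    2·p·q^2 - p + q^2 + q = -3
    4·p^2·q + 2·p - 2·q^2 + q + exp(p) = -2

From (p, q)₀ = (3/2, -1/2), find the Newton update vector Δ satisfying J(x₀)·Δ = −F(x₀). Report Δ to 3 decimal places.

At (3/2, -1/2): F = (2.000, 3.98169).
Jacobian J = [[2·q^2 - 1, 4·p·q + 2·q + 1], [8·p·q + exp(p) + 2, 4·p^2 - 4·q + 1]].
At the point, J = [[-0.500, -3.000], [0.48169, 12.000]] (det J = -4.55493).
Solving J·Δ = −F gives Δ = (7.891, -0.649).

(7.891, -0.649)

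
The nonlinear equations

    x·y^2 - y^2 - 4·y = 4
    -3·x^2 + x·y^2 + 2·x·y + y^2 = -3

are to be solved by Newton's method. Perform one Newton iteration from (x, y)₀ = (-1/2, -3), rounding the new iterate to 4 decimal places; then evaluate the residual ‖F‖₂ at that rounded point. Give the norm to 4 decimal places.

3.3919

At (-1/2, -3): F = (-5.5000, 9.7500).
Jacobian J = [[y^2, 2·x·y - 2·y - 4], [-6·x + y^2 + 2·y, 2·x·y + 2·x + 2·y]].
At the point, J = [[9.0000, 5.0000], [6.0000, -4.0000]] (det J = -66.0000).
Solving J·Δ = −F gives Δ = (-0.4053, 1.8295).
Then the next iterate is (x, y)₁ = (-0.9053, -1.1705).
Re-evaluating at (-0.9053, -1.1705): F = (-1.928395, 2.790349), so ‖F‖₂ = 3.3919.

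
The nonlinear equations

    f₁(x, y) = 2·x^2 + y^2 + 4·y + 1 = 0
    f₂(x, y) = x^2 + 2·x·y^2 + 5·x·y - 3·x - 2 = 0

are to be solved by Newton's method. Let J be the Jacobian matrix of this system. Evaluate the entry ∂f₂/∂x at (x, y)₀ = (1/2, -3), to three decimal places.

1.000

∂f₂/∂x = 2·x + 2·y^2 + 5·y - 3.
At (1/2, -3) this is 1.000.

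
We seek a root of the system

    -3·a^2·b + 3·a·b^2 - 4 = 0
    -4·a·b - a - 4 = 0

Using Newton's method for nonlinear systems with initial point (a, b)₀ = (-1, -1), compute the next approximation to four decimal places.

(-0.7619, 0.5714)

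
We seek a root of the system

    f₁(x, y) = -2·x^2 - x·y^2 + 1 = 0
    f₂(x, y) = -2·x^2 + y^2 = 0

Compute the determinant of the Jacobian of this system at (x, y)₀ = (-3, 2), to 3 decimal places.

-112.000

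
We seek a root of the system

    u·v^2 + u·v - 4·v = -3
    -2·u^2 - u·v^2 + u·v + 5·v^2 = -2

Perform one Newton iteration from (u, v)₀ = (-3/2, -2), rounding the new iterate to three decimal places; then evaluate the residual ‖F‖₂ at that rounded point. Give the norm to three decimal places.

46.956

At (-3/2, -2): F = (8.000, 26.500).
Jacobian J = [[v^2 + v, 2·u·v + u - 4], [-4·u - v^2 + v, -2·u·v + u + 10·v]].
At the point, J = [[2.000, 0.500], [0.000, -27.500]] (det J = -55.000).
Solving J·Δ = −F gives Δ = (-4.241, 0.964).
Then the next iterate is (u, v)₁ = (-5.741, -1.036).
Re-evaluating at (-5.741, -1.036): F = (6.92988, -46.44221), so ‖F‖₂ = 46.956.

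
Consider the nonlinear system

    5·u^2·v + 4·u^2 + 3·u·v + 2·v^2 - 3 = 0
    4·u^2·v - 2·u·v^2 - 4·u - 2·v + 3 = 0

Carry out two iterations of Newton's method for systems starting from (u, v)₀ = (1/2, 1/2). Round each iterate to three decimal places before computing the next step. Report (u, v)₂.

(0.428, 0.664)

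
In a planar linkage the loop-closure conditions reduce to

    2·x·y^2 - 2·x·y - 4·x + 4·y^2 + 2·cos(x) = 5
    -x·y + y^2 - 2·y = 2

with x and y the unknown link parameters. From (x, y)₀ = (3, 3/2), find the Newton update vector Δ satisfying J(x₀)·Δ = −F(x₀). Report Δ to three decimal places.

At (3, 3/2): F = (-5.47998, -7.250).
Jacobian J = [[2·y^2 - 2·y - 2·sin(x) - 4, 4·x·y - 2·x + 8·y], [-y, -x + 2·y - 2]].
At the point, J = [[-2.78224, 24.000], [-1.500, -2.000]] (det J = 41.56448).
Solving J·Δ = −F gives Δ = (-4.450, -0.288).

(-4.450, -0.288)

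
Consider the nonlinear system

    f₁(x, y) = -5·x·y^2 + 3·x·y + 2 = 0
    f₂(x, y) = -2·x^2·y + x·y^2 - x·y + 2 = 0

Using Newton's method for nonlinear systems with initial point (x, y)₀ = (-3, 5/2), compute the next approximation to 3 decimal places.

(-2.087, 1.719)

At (-3, 5/2): F = (73.250, -54.250).
Jacobian J = [[-5·y^2 + 3·y, -10·x·y + 3·x], [-4·x·y + y^2 - y, -2·x^2 + 2·x·y - x]].
At the point, J = [[-23.750, 66.000], [33.750, -30.000]] (det J = -1515.000).
Solving J·Δ = −F gives Δ = (0.913, -0.781).
Then the next iterate is (x, y)₁ = (-2.087, 1.719).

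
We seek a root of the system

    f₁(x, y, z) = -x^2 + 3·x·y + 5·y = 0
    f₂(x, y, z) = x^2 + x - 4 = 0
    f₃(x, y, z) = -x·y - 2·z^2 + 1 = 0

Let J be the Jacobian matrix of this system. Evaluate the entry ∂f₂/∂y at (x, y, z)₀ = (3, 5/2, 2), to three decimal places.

0.000

∂f₂/∂y = 0.
At (3, 5/2, 2) this is 0.000.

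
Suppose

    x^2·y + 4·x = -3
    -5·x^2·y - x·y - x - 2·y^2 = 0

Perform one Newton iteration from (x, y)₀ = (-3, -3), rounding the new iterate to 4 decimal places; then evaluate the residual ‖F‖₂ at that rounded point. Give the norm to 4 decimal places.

At (-3, -3): F = (-36.0000, 111.0000).
Jacobian J = [[2·x·y + 4, x^2], [-10·x·y - y - 1, -5·x^2 - x - 4·y]].
At the point, J = [[22.0000, 9.0000], [-88.0000, -30.0000]] (det J = 132.0000).
Solving J·Δ = −F gives Δ = (-0.6136, 5.5000).
Then the next iterate is (x, y)₁ = (-3.6136, 2.5000).
Re-evaluating at (-3.6136, 2.5000): F = (21.190862, -163.078712), so ‖F‖₂ = 164.4497.

164.4497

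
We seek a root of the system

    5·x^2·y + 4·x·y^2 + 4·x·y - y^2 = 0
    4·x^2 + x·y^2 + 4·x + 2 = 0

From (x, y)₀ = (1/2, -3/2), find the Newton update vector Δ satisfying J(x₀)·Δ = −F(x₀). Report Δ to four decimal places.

(-0.5746, 0.1567)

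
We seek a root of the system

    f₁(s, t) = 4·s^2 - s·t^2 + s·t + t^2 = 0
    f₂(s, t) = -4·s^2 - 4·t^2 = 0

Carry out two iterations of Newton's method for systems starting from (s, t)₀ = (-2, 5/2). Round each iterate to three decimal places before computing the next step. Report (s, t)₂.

(-0.886, 0.235)

At (-2, 5/2): F = (29.750, -41.000).
Jacobian J = [[8·s - t^2 + t, -2·s·t + s + 2·t], [-8·s, -8·t]].
At the point, J = [[-19.750, 13.000], [16.000, -20.000]] (det J = 187.000).
Solving J·Δ = −F gives Δ = (0.332, -1.785).
Then the next iterate is (s, t)₁ = (-1.668, 0.715).
Round to (-1.668, 0.715) and repeat: F = (11.30022, -13.17380), J = [[-13.14022, 2.14724], [13.344, -5.720]].
Δ = (0.782, -0.480), so (s, t)₂ = (-0.886, 0.235).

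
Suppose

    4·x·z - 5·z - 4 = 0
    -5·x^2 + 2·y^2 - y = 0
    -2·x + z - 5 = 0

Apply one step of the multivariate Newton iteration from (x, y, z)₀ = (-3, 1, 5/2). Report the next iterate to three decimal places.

At (-3, 1, 5/2): F = (-46.500, -44.000, 3.500).
Jacobian J = [[4·z, 0, 4·x - 5], [-10·x, 4·y - 1, 0], [-2, 0, 1]].
At the point, J = [[10.000, 0.000, -17.000], [30.000, 3.000, 0.000], [-2.000, 0.000, 1.000]] (det J = -72.000).
Solving J·Δ = −F gives Δ = (0.542, 9.250, -2.417).
Then the next iterate is (x, y, z)₁ = (-2.458, 10.250, 0.083).

(-2.458, 10.250, 0.083)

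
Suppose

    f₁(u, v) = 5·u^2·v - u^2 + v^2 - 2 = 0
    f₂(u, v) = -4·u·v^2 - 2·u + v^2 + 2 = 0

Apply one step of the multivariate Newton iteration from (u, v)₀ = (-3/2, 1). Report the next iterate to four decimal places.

At (-3/2, 1): F = (8.0000, 12.0000).
Jacobian J = [[10·u·v - 2·u, 5·u^2 + 2·v], [-4·v^2 - 2, -8·u·v + 2·v]].
At the point, J = [[-12.0000, 13.2500], [-6.0000, 14.0000]] (det J = -88.5000).
Solving J·Δ = −F gives Δ = (-0.5311, -1.0847).
Then the next iterate is (u, v)₁ = (-2.0311, -0.0847).

(-2.0311, -0.0847)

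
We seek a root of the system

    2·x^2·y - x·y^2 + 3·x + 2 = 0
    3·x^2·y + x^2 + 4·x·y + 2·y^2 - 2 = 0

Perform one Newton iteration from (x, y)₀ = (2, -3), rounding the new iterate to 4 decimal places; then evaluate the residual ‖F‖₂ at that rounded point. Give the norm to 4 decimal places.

13.6178

At (2, -3): F = (-34.0000, -40.0000).
Jacobian J = [[4·x·y - y^2 + 3, 2·x^2 - 2·x·y], [6·x·y + 2·x + 4·y, 3·x^2 + 4·x + 4·y]].
At the point, J = [[-30.0000, 20.0000], [-44.0000, 8.0000]] (det J = 640.0000).
Solving J·Δ = −F gives Δ = (-0.8250, 0.4625).
Then the next iterate is (x, y)₁ = (1.1750, -2.5375).
Re-evaluating at (1.1750, -2.5375): F = (-9.047387, -10.177820), so ‖F‖₂ = 13.6178.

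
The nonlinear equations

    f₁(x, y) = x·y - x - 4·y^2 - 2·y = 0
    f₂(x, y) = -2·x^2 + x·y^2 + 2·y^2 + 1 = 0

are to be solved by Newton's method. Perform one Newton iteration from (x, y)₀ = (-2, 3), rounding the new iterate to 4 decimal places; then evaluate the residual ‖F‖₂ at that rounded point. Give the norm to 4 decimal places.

11.5456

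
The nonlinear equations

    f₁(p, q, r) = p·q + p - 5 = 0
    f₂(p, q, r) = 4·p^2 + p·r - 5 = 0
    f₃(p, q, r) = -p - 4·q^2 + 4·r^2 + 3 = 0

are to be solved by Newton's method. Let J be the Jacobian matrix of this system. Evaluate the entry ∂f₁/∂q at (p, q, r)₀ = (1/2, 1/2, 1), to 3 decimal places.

0.500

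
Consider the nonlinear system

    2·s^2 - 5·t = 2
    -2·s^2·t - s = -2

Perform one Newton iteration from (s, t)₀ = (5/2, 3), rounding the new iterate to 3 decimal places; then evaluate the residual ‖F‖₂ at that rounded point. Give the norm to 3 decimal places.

At (5/2, 3): F = (-4.500, -38.000).
Jacobian J = [[4·s, -5], [-4·s·t - 1, -2·s^2]].
At the point, J = [[10.000, -5.000], [-31.000, -12.500]] (det J = -280.000).
Solving J·Δ = −F gives Δ = (-0.478, -1.855).
Then the next iterate is (s, t)₁ = (2.022, 1.145).
Re-evaluating at (2.022, 1.145): F = (0.45197, -9.38463), so ‖F‖₂ = 9.396.

9.396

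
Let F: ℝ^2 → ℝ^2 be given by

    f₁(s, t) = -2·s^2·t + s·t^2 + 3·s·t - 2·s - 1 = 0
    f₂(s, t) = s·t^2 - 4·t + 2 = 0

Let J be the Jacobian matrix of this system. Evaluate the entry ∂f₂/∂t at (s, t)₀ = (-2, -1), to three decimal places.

0.000

∂f₂/∂t = 2·s·t - 4.
At (-2, -1) this is 0.000.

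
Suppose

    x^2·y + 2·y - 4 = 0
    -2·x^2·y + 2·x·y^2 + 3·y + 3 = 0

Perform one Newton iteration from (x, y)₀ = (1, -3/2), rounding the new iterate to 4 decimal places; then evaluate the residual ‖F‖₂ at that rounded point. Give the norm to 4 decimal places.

24.9475

At (1, -3/2): F = (-8.5000, 6.0000).
Jacobian J = [[2·x·y, x^2 + 2], [-4·x·y + 2·y^2, -2·x^2 + 4·x·y + 3]].
At the point, J = [[-3.0000, 3.0000], [10.5000, -5.0000]] (det J = -16.5000).
Solving J·Δ = −F gives Δ = (1.4848, 4.3182).
Then the next iterate is (x, y)₁ = (2.4848, 2.8182).
Re-evaluating at (2.4848, 2.8182): F = (19.036618, 16.123976), so ‖F‖₂ = 24.9475.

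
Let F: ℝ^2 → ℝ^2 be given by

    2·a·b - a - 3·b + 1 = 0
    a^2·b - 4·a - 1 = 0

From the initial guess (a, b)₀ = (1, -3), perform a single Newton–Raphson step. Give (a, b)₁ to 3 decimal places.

At (1, -3): F = (3.000, -8.000).
Jacobian J = [[2·b - 1, 2·a - 3], [2·a·b - 4, a^2]].
At the point, J = [[-7.000, -1.000], [-10.000, 1.000]] (det J = -17.000).
Solving J·Δ = −F gives Δ = (-0.294, 5.059).
Then the next iterate is (a, b)₁ = (0.706, 2.059).

(0.706, 2.059)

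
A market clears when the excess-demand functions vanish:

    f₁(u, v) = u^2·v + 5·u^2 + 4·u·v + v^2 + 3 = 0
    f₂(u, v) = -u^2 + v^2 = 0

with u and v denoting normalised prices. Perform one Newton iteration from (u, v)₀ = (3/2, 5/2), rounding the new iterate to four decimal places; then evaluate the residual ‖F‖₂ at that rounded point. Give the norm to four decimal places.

11.7877

At (3/2, 5/2): F = (41.1250, 4.0000).
Jacobian J = [[2·u·v + 10·u + 4·v, u^2 + 4·u + 2·v], [-2·u, 2·v]].
At the point, J = [[32.5000, 13.2500], [-3.0000, 5.0000]] (det J = 202.2500).
Solving J·Δ = −F gives Δ = (-0.7546, -1.2528).
Then the next iterate is (u, v)₁ = (0.7454, 1.2472).
Re-evaluating at (0.7454, 1.2472): F = (11.745236, 0.999887), so ‖F‖₂ = 11.7877.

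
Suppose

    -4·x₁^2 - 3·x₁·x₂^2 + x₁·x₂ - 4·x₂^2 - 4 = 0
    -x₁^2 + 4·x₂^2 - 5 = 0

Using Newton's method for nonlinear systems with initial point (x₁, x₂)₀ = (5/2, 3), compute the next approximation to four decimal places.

At (5/2, 3): F = (-125.0000, 24.7500).
Jacobian J = [[-8·x₁ - 3·x₂^2 + x₂, -6·x₁·x₂ + x₁ - 8·x₂], [-2·x₁, 8·x₂]].
At the point, J = [[-44.0000, -66.5000], [-5.0000, 24.0000]] (det J = -1388.5000).
Solving J·Δ = −F gives Δ = (-0.9752, -1.2344).
Then the next iterate is (x₁, x₂)₁ = (1.5248, 1.7656).

(1.5248, 1.7656)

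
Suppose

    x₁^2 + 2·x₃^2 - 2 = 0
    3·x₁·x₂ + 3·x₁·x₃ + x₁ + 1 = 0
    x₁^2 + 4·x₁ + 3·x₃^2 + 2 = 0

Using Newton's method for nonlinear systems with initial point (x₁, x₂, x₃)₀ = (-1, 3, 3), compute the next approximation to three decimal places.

At (-1, 3, 3): F = (17.000, -18.000, 26.000).
Jacobian J = [[2·x₁, 0, 4·x₃], [3·x₂ + 3·x₃ + 1, 3·x₁, 3·x₁], [2·x₁ + 4, 0, 6·x₃]].
At the point, J = [[-2.000, 0.000, 12.000], [19.000, -3.000, -3.000], [2.000, 0.000, 18.000]] (det J = 180.000).
Solving J·Δ = −F gives Δ = (-0.100, -5.200, -1.433).
Then the next iterate is (x₁, x₂, x₃)₁ = (-1.100, -2.200, 1.567).

(-1.100, -2.200, 1.567)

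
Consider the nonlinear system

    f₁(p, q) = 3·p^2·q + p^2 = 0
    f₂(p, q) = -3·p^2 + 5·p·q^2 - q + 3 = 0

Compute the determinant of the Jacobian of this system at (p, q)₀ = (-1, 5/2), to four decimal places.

J = [[6·p·q + 2·p, 3·p^2], [-6·p + 5·q^2, 10·p·q - 1]].
At the point, J = [[-17.0000, 3.0000], [37.2500, -26.0000]].
det J = 330.2500.

330.2500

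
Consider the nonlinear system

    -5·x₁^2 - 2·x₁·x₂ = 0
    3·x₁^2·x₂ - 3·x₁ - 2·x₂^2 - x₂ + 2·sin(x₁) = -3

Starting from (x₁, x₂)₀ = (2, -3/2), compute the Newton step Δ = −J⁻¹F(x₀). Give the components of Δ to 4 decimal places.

(-0.8682, 0.1898)

At (2, -3/2): F = (-14.0000, -22.181405).
Jacobian J = [[-10·x₁ - 2·x₂, -2·x₁], [6·x₁·x₂ + 2·cos(x₁) - 3, 3·x₁^2 - 4·x₂ - 1]].
At the point, J = [[-17.0000, -4.0000], [-21.832294, 17.0000]] (det J = -376.329175).
Solving J·Δ = −F gives Δ = (-0.8682, 0.1898).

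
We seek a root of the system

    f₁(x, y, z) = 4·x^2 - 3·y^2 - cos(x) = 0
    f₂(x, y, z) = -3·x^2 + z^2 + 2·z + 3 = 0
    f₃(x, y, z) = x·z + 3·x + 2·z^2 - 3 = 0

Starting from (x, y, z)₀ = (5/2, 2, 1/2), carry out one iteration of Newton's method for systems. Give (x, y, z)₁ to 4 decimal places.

(1.4231, 1.3015, -0.0513)

At (5/2, 2, 1/2): F = (13.801144, -14.5000, 6.2500).
Jacobian J = [[8·x + sin(x), -6·y, 0], [-6·x, 0, 2·z + 2], [z + 3, 0, x + 4·z]].
At the point, J = [[20.598472, -12.0000, 0.0000], [-15.0000, 0.0000, 3.0000], [3.5000, 0.0000, 4.5000]] (det J = -936.0000).
Solving J·Δ = −F gives Δ = (-1.0769, -0.6985, -0.5513).
Then the next iterate is (x, y, z)₁ = (1.4231, 1.3015, -0.0513).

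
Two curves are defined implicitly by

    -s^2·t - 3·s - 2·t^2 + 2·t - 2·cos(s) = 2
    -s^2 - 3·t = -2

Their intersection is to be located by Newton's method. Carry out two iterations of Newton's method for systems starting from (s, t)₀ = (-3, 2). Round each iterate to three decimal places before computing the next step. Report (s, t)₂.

At (-3, 2): F = (-13.02002, -13.000).
Jacobian J = [[-2·s·t + 2·sin(s) - 3, -s^2 - 4·t + 2], [-2·s, -3]].
At the point, J = [[8.71776, -15.000], [6.000, -3.000]] (det J = 63.84672).
Solving J·Δ = −F gives Δ = (2.442, 0.551).
Then the next iterate is (s, t)₁ = (-0.558, 2.551).
Round to (-0.558, 2.551) and repeat: F = (-10.73012, -5.96436), J = [[-1.21207, -8.51536], [1.116, -3.000]].
Δ = (1.415, -1.462), so (s, t)₂ = (0.857, 1.089).

(0.857, 1.089)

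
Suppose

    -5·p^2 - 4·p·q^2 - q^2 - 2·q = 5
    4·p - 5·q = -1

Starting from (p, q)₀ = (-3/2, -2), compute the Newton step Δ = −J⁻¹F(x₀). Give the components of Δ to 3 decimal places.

At (-3/2, -2): F = (7.750, 5.000).
Jacobian J = [[-10·p - 4·q^2, -8·p·q - 2·q - 2], [4, -5]].
At the point, J = [[-1.000, -22.000], [4.000, -5.000]] (det J = 93.000).
Solving J·Δ = −F gives Δ = (-0.766, 0.387).

(-0.766, 0.387)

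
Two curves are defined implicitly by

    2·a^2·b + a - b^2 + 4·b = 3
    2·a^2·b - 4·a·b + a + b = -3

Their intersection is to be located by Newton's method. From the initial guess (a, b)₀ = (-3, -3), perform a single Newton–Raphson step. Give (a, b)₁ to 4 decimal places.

At (-3, -3): F = (-81.0000, -93.0000).
Jacobian J = [[4·a·b + 1, 2·a^2 - 2·b + 4], [4·a·b - 4·b + 1, 2·a^2 - 4·a + 1]].
At the point, J = [[37.0000, 28.0000], [49.0000, 31.0000]] (det J = -225.0000).
Solving J·Δ = −F gives Δ = (0.4133, 2.3467).
Then the next iterate is (a, b)₁ = (-2.5867, -0.6533).

(-2.5867, -0.6533)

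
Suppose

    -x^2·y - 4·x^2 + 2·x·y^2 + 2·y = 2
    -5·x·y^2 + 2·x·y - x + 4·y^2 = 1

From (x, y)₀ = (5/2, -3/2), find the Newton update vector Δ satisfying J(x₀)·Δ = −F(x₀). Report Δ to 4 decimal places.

At (5/2, -3/2): F = (-9.3750, -30.1250).
Jacobian J = [[-2·x·y - 8·x + 2·y^2, -x^2 + 4·x·y + 2], [-5·y^2 + 2·y - 1, -10·x·y + 2·x + 8·y]].
At the point, J = [[-8.0000, -19.2500], [-15.2500, 30.5000]] (det J = -537.5625).
Solving J·Δ = −F gives Δ = (-1.6107, 0.1824).

(-1.6107, 0.1824)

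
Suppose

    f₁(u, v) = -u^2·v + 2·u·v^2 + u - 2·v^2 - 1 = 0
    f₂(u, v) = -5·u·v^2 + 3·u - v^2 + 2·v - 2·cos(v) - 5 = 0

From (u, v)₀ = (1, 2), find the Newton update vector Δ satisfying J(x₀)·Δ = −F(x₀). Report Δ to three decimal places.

At (1, 2): F = (-2.000, -21.16771).
Jacobian J = [[-2·u·v + 2·v^2 + 1, -u^2 + 4·u·v - 4·v], [-5·v^2 + 3, -10·u·v - 2·v + 2·sin(v) + 2]].
At the point, J = [[5.000, -1.000], [-17.000, -20.18141]] (det J = -117.90703).
Solving J·Δ = −F gives Δ = (0.163, -1.186).

(0.163, -1.186)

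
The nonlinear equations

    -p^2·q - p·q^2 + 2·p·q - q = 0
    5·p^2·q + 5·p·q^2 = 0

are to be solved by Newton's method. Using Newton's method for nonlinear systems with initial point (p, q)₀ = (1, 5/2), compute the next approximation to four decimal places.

(0.6667, 1.6667)

At (1, 5/2): F = (-6.2500, 43.7500).
Jacobian J = [[-2·p·q - q^2 + 2·q, -p^2 - 2·p·q + 2·p - 1], [10·p·q + 5·q^2, 5·p^2 + 10·p·q]].
At the point, J = [[-6.2500, -5.0000], [56.2500, 30.0000]] (det J = 93.7500).
Solving J·Δ = −F gives Δ = (-0.3333, -0.8333).
Then the next iterate is (p, q)₁ = (0.6667, 1.6667).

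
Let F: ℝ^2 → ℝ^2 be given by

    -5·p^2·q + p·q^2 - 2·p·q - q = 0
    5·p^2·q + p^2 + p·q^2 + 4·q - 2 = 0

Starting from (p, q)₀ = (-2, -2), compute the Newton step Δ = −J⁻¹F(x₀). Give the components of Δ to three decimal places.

(0.521, 1.036)

At (-2, -2): F = (26.000, -54.000).
Jacobian J = [[-10·p·q + q^2 - 2·q, -5·p^2 + 2·p·q - 2·p - 1], [10·p·q + 2·p + q^2, 5·p^2 + 2·p·q + 4]].
At the point, J = [[-32.000, -9.000], [40.000, 32.000]] (det J = -664.000).
Solving J·Δ = −F gives Δ = (0.521, 1.036).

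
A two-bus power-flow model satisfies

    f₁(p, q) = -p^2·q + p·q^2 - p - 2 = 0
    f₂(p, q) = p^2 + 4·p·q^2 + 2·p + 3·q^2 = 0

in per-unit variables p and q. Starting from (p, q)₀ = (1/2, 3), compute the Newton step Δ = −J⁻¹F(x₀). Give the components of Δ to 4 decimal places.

At (1/2, 3): F = (1.2500, 46.2500).
Jacobian J = [[-2·p·q + q^2 - 1, -p^2 + 2·p·q], [2·p + 4·q^2 + 2, 8·p·q + 6·q]].
At the point, J = [[5.0000, 2.7500], [39.0000, 30.0000]] (det J = 42.7500).
Solving J·Δ = −F gives Δ = (2.0980, -4.2690).

(2.0980, -4.2690)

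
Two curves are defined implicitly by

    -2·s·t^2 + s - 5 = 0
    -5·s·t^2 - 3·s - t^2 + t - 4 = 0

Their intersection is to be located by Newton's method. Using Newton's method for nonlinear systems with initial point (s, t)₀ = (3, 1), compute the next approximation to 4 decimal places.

(1.6462, 0.4462)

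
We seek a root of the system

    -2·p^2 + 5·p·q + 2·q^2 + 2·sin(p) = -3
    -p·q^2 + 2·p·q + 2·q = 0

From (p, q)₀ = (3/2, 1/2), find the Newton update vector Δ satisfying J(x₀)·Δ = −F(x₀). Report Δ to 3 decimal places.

(-0.190, -0.567)

At (3/2, 1/2): F = (4.74499, 2.125).
Jacobian J = [[-4·p + 5·q + 2·cos(p), 5·p + 4·q], [-q^2 + 2·q, -2·p·q + 2·p + 2]].
At the point, J = [[-3.35853, 9.500], [0.750, 3.500]] (det J = -18.87984).
Solving J·Δ = −F gives Δ = (-0.190, -0.567).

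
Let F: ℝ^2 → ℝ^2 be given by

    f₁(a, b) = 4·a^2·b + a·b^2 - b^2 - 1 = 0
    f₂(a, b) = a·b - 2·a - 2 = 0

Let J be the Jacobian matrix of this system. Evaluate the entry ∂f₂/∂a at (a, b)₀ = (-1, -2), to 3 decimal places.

∂f₂/∂a = b - 2.
At (-1, -2) this is -4.000.

-4.000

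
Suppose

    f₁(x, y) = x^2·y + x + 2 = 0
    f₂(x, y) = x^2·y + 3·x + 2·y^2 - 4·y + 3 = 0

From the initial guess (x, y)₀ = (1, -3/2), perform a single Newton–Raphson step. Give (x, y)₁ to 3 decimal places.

(2.583, 0.167)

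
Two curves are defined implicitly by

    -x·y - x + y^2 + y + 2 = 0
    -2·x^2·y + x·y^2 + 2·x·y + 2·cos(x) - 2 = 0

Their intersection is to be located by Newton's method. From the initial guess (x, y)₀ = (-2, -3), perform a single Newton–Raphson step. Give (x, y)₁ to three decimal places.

At (-2, -3): F = (4.000, 15.16771).
Jacobian J = [[-y - 1, -x + 2·y + 1], [-4·x·y + y^2 + 2·y - 2·sin(x), -2·x^2 + 2·x·y + 2·x]].
At the point, J = [[2.000, -3.000], [-19.18141, 0.000]] (det J = -57.54422).
Solving J·Δ = −F gives Δ = (0.791, 1.861).
Then the next iterate is (x, y)₁ = (-1.209, -1.139).

(-1.209, -1.139)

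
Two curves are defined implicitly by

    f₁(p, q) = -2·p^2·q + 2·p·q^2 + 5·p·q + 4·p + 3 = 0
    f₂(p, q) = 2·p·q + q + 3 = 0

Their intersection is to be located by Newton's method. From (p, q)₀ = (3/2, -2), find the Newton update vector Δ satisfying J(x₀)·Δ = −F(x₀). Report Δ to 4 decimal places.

(-0.7500, 0.5000)

At (3/2, -2): F = (15.0000, -5.0000).
Jacobian J = [[-4·p·q + 2·q^2 + 5·q + 4, -2·p^2 + 4·p·q + 5·p], [2·q, 2·p + 1]].
At the point, J = [[14.0000, -9.0000], [-4.0000, 4.0000]] (det J = 20.0000).
Solving J·Δ = −F gives Δ = (-0.7500, 0.5000).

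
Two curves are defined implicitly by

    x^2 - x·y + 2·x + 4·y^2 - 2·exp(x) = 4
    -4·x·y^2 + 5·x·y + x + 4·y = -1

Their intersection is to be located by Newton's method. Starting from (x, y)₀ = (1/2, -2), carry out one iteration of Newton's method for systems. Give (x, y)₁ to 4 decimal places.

At (1/2, -2): F = (10.952557, -19.5000).
Jacobian J = [[2·x - y - 2·exp(x) + 2, -x + 8·y], [-4·y^2 + 5·y + 1, -8·x·y + 5·x + 4]].
At the point, J = [[1.702557, -16.5000], [-25.0000, 14.5000]] (det J = -387.812917).
Solving J·Δ = −F gives Δ = (-0.4201, 0.6204).
Then the next iterate is (x, y)₁ = (0.0799, -1.3796).

(0.0799, -1.3796)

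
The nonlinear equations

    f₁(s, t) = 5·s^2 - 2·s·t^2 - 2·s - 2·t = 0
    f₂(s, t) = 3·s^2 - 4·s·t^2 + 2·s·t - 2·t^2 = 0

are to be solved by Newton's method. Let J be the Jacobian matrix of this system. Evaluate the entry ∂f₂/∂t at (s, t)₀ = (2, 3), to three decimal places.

-56.000

∂f₂/∂t = -8·s·t + 2·s - 4·t.
At (2, 3) this is -56.000.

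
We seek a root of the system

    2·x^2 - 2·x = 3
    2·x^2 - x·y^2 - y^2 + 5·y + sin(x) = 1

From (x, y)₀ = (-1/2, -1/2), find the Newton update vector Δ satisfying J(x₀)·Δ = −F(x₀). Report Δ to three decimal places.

(-0.375, 0.562)

At (-1/2, -1/2): F = (-1.500, -3.60443).
Jacobian J = [[4·x - 2, 0], [4·x - y^2 + cos(x), -2·x·y - 2·y + 5]].
At the point, J = [[-4.000, 0.000], [-1.37242, 5.500]] (det J = -22.000).
Solving J·Δ = −F gives Δ = (-0.375, 0.562).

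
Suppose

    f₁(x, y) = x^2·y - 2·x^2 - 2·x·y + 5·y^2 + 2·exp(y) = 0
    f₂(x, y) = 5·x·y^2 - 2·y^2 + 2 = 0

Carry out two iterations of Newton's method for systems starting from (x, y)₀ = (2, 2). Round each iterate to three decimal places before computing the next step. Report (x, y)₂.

At (2, 2): F = (26.77811, 34.000).
Jacobian J = [[2·x·y - 4·x - 2·y, x^2 - 2·x + 10·y + 2·exp(y)], [5·y^2, 10·x·y - 4·y]].
At the point, J = [[-4.000, 34.77811], [20.000, 32.000]] (det J = -823.56224).
Solving J·Δ = −F gives Δ = (-0.395, -0.815).
Then the next iterate is (x, y)₁ = (1.605, 1.185).
Round to (1.605, 1.185) and repeat: F = (7.65919, 10.46046), J = [[-4.98615, 17.75740], [7.02113, 14.27925]].
Δ = (-0.390, -0.541), so (x, y)₂ = (1.215, 0.644).

(1.215, 0.644)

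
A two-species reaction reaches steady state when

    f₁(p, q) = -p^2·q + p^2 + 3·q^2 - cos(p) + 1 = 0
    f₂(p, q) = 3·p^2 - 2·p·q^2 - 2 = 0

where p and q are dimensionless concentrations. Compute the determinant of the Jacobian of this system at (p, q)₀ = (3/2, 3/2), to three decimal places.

-25.852

J = [[-2·p·q + 2·p + sin(p), -p^2 + 6·q], [6·p - 2·q^2, -4·p·q]].
At the point, J = [[-0.50251, 6.750], [4.500, -9.000]].
det J = -25.852.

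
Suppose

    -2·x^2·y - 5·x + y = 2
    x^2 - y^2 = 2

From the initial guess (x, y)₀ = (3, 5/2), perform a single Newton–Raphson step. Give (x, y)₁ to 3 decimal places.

At (3, 5/2): F = (-59.500, 0.750).
Jacobian J = [[-4·x·y - 5, -2·x^2 + 1], [2·x, -2·y]].
At the point, J = [[-35.000, -17.000], [6.000, -5.000]] (det J = 277.000).
Solving J·Δ = −F gives Δ = (-1.120, -1.194).
Then the next iterate is (x, y)₁ = (1.880, 1.306).

(1.880, 1.306)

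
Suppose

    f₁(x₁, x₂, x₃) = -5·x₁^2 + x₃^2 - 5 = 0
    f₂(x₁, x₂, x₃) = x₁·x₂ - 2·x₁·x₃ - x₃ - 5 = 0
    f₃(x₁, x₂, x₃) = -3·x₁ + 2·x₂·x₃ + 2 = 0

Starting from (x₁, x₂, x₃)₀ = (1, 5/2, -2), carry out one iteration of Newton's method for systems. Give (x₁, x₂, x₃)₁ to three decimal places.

(0.667, -0.833, -2.667)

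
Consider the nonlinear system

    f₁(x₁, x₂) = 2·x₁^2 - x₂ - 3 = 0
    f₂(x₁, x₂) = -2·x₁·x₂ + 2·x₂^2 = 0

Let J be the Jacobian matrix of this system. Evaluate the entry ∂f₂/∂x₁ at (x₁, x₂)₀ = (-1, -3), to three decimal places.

6.000

∂f₂/∂x₁ = -2·x₂.
At (-1, -3) this is 6.000.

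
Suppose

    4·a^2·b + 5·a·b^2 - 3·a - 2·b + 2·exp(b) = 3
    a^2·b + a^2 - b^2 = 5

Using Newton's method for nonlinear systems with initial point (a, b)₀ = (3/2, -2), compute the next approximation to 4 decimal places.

(-0.2946, -1.0614)

At (3/2, -2): F = (8.770671, -11.2500).
Jacobian J = [[8·a·b + 5·b^2 - 3, 4·a^2 + 10·a·b + 2·exp(b) - 2], [2·a·b + 2·a, a^2 - 2·b]].
At the point, J = [[-7.0000, -22.729329], [-3.0000, 6.2500]] (det J = -111.937988).
Solving J·Δ = −F gives Δ = (-1.7946, 0.9386).
Then the next iterate is (a, b)₁ = (-0.2946, -1.0614).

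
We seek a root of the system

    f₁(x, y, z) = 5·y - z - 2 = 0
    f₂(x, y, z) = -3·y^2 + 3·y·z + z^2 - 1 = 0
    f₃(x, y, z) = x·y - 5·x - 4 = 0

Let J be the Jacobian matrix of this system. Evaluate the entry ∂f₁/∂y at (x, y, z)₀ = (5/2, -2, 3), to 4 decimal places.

5.0000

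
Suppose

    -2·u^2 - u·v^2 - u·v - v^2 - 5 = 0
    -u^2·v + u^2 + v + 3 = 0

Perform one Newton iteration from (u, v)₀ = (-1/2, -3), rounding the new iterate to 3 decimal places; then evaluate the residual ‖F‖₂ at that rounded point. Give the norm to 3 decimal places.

11.345

At (-1/2, -3): F = (-11.500, 1.000).
Jacobian J = [[-4·u - v^2 - v, -2·u·v - u - 2·v], [-2·u·v + 2·u, -u^2 + 1]].
At the point, J = [[-4.000, 3.500], [-4.000, 0.750]] (det J = 11.000).
Solving J·Δ = −F gives Δ = (1.102, 4.545).
Then the next iterate is (u, v)₁ = (0.602, 1.545).
Re-evaluating at (0.602, 1.545): F = (-10.47891, 4.34749), so ‖F‖₂ = 11.345.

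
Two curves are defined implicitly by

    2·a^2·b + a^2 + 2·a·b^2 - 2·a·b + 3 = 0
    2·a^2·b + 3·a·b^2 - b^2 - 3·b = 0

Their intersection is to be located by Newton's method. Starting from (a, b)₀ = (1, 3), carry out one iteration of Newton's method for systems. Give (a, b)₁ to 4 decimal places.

(1.3407, 0.4286)

At (1, 3): F = (22.0000, 15.0000).
Jacobian J = [[4·a·b + 2·a + 2·b^2 - 2·b, 2·a^2 + 4·a·b - 2·a], [4·a·b + 3·b^2, 2·a^2 + 6·a·b - 2·b - 3]].
At the point, J = [[26.0000, 12.0000], [39.0000, 11.0000]] (det J = -182.0000).
Solving J·Δ = −F gives Δ = (0.3407, -2.5714).
Then the next iterate is (a, b)₁ = (1.3407, 0.4286).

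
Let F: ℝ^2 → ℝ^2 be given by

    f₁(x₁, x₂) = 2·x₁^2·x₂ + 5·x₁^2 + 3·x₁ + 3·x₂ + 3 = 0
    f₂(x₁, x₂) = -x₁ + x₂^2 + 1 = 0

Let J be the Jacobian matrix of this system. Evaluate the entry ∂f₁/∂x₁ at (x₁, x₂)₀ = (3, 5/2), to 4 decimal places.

63.0000

∂f₁/∂x₁ = 4·x₁·x₂ + 10·x₁ + 3.
At (3, 5/2) this is 63.0000.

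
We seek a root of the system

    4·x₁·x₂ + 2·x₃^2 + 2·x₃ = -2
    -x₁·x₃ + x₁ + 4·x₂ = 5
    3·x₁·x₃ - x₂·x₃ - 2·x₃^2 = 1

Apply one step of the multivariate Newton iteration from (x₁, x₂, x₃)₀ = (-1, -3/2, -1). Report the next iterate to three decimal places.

At (-1, -3/2, -1): F = (8.000, -13.000, -1.500).
Jacobian J = [[4·x₂, 4·x₁, 4·x₃ + 2], [-x₃ + 1, 4, -x₁], [3·x₃, -x₃, 3·x₁ - x₂ - 4·x₃]].
At the point, J = [[-6.000, -4.000, -2.000], [2.000, 4.000, 1.000], [-3.000, 1.000, 2.500]] (det J = -50.000).
Solving J·Δ = −F gives Δ = (-0.760, 4.120, -1.960).
Then the next iterate is (x₁, x₂, x₃)₁ = (-1.760, 2.620, -2.960).

(-1.760, 2.620, -2.960)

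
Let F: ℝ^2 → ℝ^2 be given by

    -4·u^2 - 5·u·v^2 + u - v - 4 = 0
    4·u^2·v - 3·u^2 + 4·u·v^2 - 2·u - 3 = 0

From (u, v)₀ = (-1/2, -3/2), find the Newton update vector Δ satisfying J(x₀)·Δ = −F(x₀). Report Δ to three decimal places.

At (-1/2, -3/2): F = (1.625, -8.750).
Jacobian J = [[-8·u - 5·v^2 + 1, -10·u·v - 1], [8·u·v - 6·u + 4·v^2 - 2, 4·u^2 + 8·u·v]].
At the point, J = [[-6.250, -8.500], [16.000, 7.000]] (det J = 92.250).
Solving J·Δ = −F gives Δ = (0.683, -0.311).

(0.683, -0.311)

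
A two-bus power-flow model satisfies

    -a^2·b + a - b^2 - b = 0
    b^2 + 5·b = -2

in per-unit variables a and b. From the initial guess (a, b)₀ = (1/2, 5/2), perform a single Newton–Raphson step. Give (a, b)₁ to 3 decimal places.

(3.229, 0.425)

At (1/2, 5/2): F = (-8.875, 20.750).
Jacobian J = [[-2·a·b + 1, -a^2 - 2·b - 1], [0, 2·b + 5]].
At the point, J = [[-1.500, -6.250], [0.000, 10.000]] (det J = -15.000).
Solving J·Δ = −F gives Δ = (2.729, -2.075).
Then the next iterate is (a, b)₁ = (3.229, 0.425).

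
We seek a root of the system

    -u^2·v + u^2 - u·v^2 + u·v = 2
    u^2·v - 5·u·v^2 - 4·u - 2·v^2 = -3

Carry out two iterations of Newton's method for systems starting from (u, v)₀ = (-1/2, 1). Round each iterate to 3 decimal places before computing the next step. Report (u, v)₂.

At (-1/2, 1): F = (-2.000, 5.750).
Jacobian J = [[-2·u·v + 2·u - v^2 + v, -u^2 - 2·u·v + u], [2·u·v - 5·v^2 - 4, u^2 - 10·u·v - 4·v]].
At the point, J = [[0.000, 0.250], [-10.000, 1.250]] (det J = 2.500).
Solving J·Δ = −F gives Δ = (1.575, 8.000).
Then the next iterate is (u, v)₁ = (1.075, 9.000).
Round to (1.075, 9.000) and repeat: F = (-88.645, -588.27437), J = [[-89.200, -19.43062], [-389.650, -131.59438]].
Δ = (-0.056, -4.304), so (u, v)₂ = (1.019, 4.696).

(1.019, 4.696)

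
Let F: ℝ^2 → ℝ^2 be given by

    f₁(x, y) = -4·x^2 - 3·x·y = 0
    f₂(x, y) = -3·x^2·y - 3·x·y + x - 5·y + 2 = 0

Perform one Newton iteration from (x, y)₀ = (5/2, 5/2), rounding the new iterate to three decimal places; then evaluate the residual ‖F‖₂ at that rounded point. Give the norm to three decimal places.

23.995

At (5/2, 5/2): F = (-43.750, -73.625).
Jacobian J = [[-8·x - 3·y, -3·x], [-6·x·y - 3·y + 1, -3·x^2 - 3·x - 5]].
At the point, J = [[-27.500, -7.500], [-44.000, -31.250]] (det J = 529.375).
Solving J·Δ = −F gives Δ = (-1.540, -0.188).
Then the next iterate is (x, y)₁ = (0.960, 2.312).
Re-evaluating at (0.960, 2.312): F = (-10.34496, -21.65078), so ‖F‖₂ = 23.995.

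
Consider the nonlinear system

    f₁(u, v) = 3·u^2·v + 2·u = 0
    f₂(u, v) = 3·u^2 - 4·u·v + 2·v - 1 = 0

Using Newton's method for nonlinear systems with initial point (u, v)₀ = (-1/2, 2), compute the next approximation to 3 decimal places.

(-0.992, -1.290)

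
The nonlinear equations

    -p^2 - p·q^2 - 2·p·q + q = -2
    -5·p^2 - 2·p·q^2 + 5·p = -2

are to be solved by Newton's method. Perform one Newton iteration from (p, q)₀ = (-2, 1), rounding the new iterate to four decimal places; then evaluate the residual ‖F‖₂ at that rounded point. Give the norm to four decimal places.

At (-2, 1): F = (5.0000, -24.0000).
Jacobian J = [[-2·p - q^2 - 2·q, -2·p·q - 2·p + 1], [-10·p - 2·q^2 + 5, -4·p·q]].
At the point, J = [[1.0000, 9.0000], [23.0000, 8.0000]] (det J = -199.0000).
Solving J·Δ = −F gives Δ = (1.2864, -0.6985).
Then the next iterate is (p, q)₁ = (-0.7136, 0.3015).
Re-evaluating at (-0.7136, 0.3015): F = (2.287444, -3.984389), so ‖F‖₂ = 4.5943.

4.5943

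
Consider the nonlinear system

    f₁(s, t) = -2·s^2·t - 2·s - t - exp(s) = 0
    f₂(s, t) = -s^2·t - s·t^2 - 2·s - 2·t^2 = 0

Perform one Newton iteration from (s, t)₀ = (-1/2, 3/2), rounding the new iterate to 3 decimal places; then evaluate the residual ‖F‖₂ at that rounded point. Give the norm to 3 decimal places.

2.674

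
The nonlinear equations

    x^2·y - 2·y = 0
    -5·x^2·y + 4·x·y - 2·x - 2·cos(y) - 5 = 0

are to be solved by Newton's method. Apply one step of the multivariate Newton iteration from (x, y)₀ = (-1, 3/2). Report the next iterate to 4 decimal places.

(-0.8467, -0.4599)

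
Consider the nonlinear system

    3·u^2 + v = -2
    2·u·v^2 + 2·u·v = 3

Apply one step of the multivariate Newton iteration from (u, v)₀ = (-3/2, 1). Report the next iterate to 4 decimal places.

(-0.4773, 0.4545)

At (-3/2, 1): F = (9.7500, -9.0000).
Jacobian J = [[6·u, 1], [2·v^2 + 2·v, 4·u·v + 2·u]].
At the point, J = [[-9.0000, 1.0000], [4.0000, -9.0000]] (det J = 77.0000).
Solving J·Δ = −F gives Δ = (1.0227, -0.5455).
Then the next iterate is (u, v)₁ = (-0.4773, 0.4545).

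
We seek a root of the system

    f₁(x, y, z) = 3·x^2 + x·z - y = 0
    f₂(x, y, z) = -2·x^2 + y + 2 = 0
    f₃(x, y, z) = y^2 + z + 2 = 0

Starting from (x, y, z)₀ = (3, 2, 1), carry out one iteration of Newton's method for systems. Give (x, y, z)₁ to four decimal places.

(1.7226, 0.6715, -0.6861)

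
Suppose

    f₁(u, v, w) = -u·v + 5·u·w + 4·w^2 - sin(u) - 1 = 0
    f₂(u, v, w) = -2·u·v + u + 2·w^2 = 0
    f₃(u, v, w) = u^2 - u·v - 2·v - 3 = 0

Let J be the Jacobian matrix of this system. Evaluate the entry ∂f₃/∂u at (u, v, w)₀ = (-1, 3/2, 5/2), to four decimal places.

-3.5000

∂f₃/∂u = 2·u - v.
At (-1, 3/2, 5/2) this is -3.5000.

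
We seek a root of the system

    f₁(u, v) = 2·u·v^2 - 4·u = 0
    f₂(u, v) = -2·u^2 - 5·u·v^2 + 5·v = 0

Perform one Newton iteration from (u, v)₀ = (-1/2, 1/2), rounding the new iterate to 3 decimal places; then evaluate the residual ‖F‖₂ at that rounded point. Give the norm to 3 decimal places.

At (-1/2, 1/2): F = (1.750, 2.625).
Jacobian J = [[2·v^2 - 4, 4·u·v], [-4·u - 5·v^2, -10·u·v + 5]].
At the point, J = [[-3.500, -1.000], [0.750, 7.500]] (det J = -25.500).
Solving J·Δ = −F gives Δ = (0.618, -0.412).
Then the next iterate is (u, v)₁ = (0.118, 0.088).
Re-evaluating at (0.118, 0.088): F = (-0.47017, 0.40758), so ‖F‖₂ = 0.622.

0.622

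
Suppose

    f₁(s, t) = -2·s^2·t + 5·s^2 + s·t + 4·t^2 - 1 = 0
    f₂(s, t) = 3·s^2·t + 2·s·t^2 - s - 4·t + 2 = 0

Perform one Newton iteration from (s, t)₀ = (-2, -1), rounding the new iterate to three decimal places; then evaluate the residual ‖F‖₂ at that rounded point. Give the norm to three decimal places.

At (-2, -1): F = (33.000, -8.000).
Jacobian J = [[-4·s·t + 10·s + t, -2·s^2 + s + 8·t], [6·s·t + 2·t^2 - 1, 3·s^2 + 4·s·t - 4]].
At the point, J = [[-29.000, -18.000], [13.000, 16.000]] (det J = -230.000).
Solving J·Δ = −F gives Δ = (1.670, -0.857).
Then the next iterate is (s, t)₁ = (-0.330, -1.857).
Re-evaluating at (-0.330, -1.857): F = (14.35556, 6.87534), so ‖F‖₂ = 15.917.

15.917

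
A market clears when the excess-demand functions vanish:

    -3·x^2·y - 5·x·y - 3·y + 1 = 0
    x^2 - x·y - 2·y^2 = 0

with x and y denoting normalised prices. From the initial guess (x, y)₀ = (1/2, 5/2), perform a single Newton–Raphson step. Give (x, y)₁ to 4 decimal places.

At (1/2, 5/2): F = (-14.6250, -13.5000).
Jacobian J = [[-6·x·y - 5·y, -3·x^2 - 5·x - 3], [2·x - y, -x - 4·y]].
At the point, J = [[-20.0000, -6.2500], [-1.5000, -10.5000]] (det J = 200.6250).
Solving J·Δ = −F gives Δ = (-0.3449, -1.2364).
Then the next iterate is (x, y)₁ = (0.1551, 1.2636).

(0.1551, 1.2636)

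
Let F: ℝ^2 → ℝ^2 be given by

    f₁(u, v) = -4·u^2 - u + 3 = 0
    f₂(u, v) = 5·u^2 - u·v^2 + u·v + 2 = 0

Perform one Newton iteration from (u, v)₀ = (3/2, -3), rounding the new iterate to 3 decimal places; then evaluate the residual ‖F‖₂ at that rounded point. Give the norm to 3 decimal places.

1.779

At (3/2, -3): F = (-7.500, -4.750).
Jacobian J = [[-8·u - 1, 0], [10·u - v^2 + v, -2·u·v + u]].
At the point, J = [[-13.000, 0.000], [3.000, 10.500]] (det J = -136.500).
Solving J·Δ = −F gives Δ = (-0.577, 0.617).
Then the next iterate is (u, v)₁ = (0.923, -2.383).
Re-evaluating at (0.923, -2.383): F = (-1.33072, -1.18129), so ‖F‖₂ = 1.779.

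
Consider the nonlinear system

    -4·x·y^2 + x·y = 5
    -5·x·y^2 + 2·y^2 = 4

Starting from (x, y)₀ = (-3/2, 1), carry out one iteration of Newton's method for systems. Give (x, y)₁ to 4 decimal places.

(-16.4444, -3.2222)

At (-3/2, 1): F = (-0.5000, 5.5000).
Jacobian J = [[-4·y^2 + y, -8·x·y + x], [-5·y^2, -10·x·y + 4·y]].
At the point, J = [[-3.0000, 10.5000], [-5.0000, 19.0000]] (det J = -4.5000).
Solving J·Δ = −F gives Δ = (-14.9444, -4.2222).
Then the next iterate is (x, y)₁ = (-16.4444, -3.2222).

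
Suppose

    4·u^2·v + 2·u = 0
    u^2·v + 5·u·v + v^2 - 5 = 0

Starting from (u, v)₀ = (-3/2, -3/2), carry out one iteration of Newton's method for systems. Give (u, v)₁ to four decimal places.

(-0.8478, -1.1159)

At (-3/2, -3/2): F = (-16.5000, 5.1250).
Jacobian J = [[8·u·v + 2, 4·u^2], [2·u·v + 5·v, u^2 + 5·u + 2·v]].
At the point, J = [[20.0000, 9.0000], [-3.0000, -8.2500]] (det J = -138.0000).
Solving J·Δ = −F gives Δ = (0.6522, 0.3841).
Then the next iterate is (u, v)₁ = (-0.8478, -1.1159).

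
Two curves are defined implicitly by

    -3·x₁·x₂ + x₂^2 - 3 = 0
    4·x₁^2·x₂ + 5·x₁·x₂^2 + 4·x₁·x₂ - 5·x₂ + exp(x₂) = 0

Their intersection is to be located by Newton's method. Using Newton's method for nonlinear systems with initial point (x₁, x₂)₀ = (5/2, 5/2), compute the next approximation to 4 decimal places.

At (5/2, 5/2): F = (-15.5000, 165.307494).
Jacobian J = [[-3·x₂, -3·x₁ + 2·x₂], [8·x₁·x₂ + 5·x₂^2 + 4·x₂, 4·x₁^2 + 10·x₁·x₂ + 4·x₁ + exp(x₂) - 5]].
At the point, J = [[-7.5000, -2.5000], [91.2500, 104.682494]] (det J = -556.993705).
Solving J·Δ = −F gives Δ = (-2.1711, 0.3134).
Then the next iterate is (x₁, x₂)₁ = (0.3289, 2.8134).

(0.3289, 2.8134)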